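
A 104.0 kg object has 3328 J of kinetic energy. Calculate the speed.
v = √(2·KE/m) = √(2·3328/104.0) = 8.0 m/s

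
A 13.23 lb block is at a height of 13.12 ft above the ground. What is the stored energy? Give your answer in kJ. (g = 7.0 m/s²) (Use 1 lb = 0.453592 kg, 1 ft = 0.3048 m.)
Convert to SI: m = 6.00102 kg, h = 3.99898 m
PE = mgh = (6.00102)(7.0)(3.99898) = 167.986 J = 0.168 kJ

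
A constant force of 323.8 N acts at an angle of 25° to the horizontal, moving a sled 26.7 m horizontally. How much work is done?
W = F·d·cosθ = (323.8)(26.7)cos(25°) = 7835 J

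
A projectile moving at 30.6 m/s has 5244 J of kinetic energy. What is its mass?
m = 2·KE/v² = 2·5244/(30.6)² = 11.2 kg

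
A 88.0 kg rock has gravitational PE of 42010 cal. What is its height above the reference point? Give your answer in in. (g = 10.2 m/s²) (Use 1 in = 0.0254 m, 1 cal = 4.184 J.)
Convert to SI: m = 88.0 kg, PE = 175770 J
h = PE/(mg) = 175770/(88.0·10.2) = 195.822 m = 7710 in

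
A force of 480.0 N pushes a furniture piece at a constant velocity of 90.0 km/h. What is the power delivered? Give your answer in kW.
Convert to SI: F = 480.0 N, v = 25.0 m/s
P = Fv = (480.0)(25.0) = 12000.0 W = 12.0 kW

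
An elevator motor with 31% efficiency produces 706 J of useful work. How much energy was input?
W_in = W_out/η = 706/0.31 = 2277 J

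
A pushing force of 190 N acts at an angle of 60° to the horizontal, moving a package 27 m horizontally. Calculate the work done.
W = F·d·cosθ = (190)(27)cos(60°) = 2565 J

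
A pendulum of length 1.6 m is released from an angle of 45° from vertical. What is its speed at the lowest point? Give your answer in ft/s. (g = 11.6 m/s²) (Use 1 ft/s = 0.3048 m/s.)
h = L(1 − cosθ) = 1.6(1 − cos45°) = 0.468629 m
v = √(2gh) = √(2·11.6·0.468629) = 3.2973 m/s = 10.82 ft/s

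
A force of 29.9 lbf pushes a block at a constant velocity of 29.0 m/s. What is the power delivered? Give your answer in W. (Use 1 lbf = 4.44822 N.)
Convert to SI: F = 133.002 N, v = 29.0 m/s
P = Fv = (133.002)(29.0) = 3857 W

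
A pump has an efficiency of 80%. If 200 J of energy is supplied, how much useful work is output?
W_out = η·W_in = 0.8·200 = 160.0 J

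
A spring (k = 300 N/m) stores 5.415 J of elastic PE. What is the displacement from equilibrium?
x = √(2·PE/k) = √(2·5.415/300) = 0.19 m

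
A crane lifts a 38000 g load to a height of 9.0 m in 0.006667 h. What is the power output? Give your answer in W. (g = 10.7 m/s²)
Convert to SI: m = 38.0 kg, h = 9.0 m, t = 24.0012 s
P = mgh/t = (38.0)(10.7)(9.0)/24.0012 = 152.5 W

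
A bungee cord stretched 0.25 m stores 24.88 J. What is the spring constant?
k = 2·PE/x² = 2·24.88/(0.25)² = 796.2 N/m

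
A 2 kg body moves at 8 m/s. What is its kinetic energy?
KE = ½mv² = ½(2)(8)² = 64.0 J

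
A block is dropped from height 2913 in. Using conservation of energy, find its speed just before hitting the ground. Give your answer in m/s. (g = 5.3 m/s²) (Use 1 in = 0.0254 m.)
Convert to SI: h = 73.9902 m
mgh = ½mv² ⇒ v = √(2gh) = √(2·5.3·73.9902) = 28.01 m/s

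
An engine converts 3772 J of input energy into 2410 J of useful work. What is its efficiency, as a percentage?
η = W_out/W_in = 2410/3772 = 63.89%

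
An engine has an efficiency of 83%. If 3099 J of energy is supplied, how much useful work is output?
W_out = η·W_in = 0.83·3099 = 2572.17 J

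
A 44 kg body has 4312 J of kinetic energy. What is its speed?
v = √(2·KE/m) = √(2·4312/44) = 14.0 m/s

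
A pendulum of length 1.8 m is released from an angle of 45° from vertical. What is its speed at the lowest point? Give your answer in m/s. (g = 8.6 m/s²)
h = L(1 − cosθ) = 1.8(1 − cos45°) = 0.527208 m
v = √(2gh) = √(2·8.6·0.527208) = 3.011 m/s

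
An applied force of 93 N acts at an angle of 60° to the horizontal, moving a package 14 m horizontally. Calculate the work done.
W = F·d·cosθ = (93)(14)cos(60°) = 651.0 J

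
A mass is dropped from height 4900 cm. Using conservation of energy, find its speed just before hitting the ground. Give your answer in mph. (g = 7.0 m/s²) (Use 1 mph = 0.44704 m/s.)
Convert to SI: h = 49.0 m
mgh = ½mv² ⇒ v = √(2gh) = √(2·7.0·49.0) = 26.1916 m/s = 58.59 mph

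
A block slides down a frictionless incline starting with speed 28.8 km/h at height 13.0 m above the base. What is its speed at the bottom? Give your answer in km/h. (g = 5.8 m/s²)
Convert to SI: v₀ = 8.0 m/s, h = 13.0 m
½mv₀² + mgh = ½mv² ⇒ v = √(v₀² + 2gh) = √(8.0² + 2·5.8·13.0) = 14.6561 m/s = 52.76 km/h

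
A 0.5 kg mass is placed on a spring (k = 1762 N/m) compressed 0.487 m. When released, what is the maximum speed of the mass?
½kx² = ½mv² ⇒ v = x√(k/m) = (0.487)√(1762/0.5) = 28.91 m/s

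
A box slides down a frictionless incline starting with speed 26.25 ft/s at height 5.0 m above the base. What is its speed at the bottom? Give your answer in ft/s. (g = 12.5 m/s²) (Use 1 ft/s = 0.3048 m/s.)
Convert to SI: v₀ = 8.001 m/s, h = 5.0 m
½mv₀² + mgh = ½mv² ⇒ v = √(v₀² + 2gh) = √(8.001² + 2·12.5·5.0) = 13.7483 m/s = 45.11 ft/s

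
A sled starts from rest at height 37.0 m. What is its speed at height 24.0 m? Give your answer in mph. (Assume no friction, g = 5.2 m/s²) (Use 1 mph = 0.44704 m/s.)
mgh₁ = mgh₂ + ½mv² ⇒ v = √(2g(h₁−h₂)) = √(2·5.2·13.0) = 11.6276 m/s = 26.01 mph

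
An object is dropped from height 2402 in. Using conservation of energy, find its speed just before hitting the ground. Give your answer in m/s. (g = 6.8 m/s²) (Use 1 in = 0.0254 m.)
Convert to SI: h = 61.0108 m
mgh = ½mv² ⇒ v = √(2gh) = √(2·6.8·61.0108) = 28.81 m/s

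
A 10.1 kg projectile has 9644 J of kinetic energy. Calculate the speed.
v = √(2·KE/m) = √(2·9644/10.1) = 43.7 m/s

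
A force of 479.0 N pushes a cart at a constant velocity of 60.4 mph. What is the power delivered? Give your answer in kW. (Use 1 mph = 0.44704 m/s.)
Convert to SI: F = 479.0 N, v = 27.0012 m/s
P = Fv = (479.0)(27.0012) = 12933.6 W = 12.93 kW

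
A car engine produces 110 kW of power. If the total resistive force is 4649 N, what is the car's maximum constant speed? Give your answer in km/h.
P = Fv ⇒ v = P/F = 110000 W/4649.0 N = 23.661 m/s = 85.18 km/h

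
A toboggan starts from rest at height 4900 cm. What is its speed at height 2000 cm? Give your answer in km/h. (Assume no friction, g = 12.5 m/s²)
Convert to SI: h₁−h₂ = 29.0 m
mgh₁ = mgh₂ + ½mv² ⇒ v = √(2g(h₁−h₂)) = √(2·12.5·29.0) = 26.9258 m/s = 96.93 km/h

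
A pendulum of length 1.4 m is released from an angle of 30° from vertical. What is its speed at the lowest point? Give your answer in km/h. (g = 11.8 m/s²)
h = L(1 − cosθ) = 1.4(1 − cos30°) = 0.187564 m
v = √(2gh) = √(2·11.8·0.187564) = 2.10393 m/s = 7.574 km/h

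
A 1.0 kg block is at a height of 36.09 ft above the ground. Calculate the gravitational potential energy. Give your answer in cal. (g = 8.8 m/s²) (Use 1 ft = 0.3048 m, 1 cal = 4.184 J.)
Convert to SI: m = 1.0 kg, h = 11.0002 m
PE = mgh = (1.0)(8.8)(11.0002) = 96.802 J = 23.14 cal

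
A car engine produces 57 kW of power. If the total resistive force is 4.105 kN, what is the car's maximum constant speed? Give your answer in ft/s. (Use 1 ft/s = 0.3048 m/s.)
Convert to SI: F = 4105.0 N
P = Fv ⇒ v = P/F = 57000 W/4105.0 N = 13.8855 m/s = 45.56 ft/s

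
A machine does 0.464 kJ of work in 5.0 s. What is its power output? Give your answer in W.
Convert to SI: W = 464.0 J, t = 5.0 s
P = W/t = 464.0/5.0 = 92.8 W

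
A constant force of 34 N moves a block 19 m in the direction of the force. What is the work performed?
W = F·d = (34)(19) = 646.0 J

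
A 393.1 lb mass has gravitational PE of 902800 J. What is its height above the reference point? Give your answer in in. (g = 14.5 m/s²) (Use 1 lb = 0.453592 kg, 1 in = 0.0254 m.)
Convert to SI: m = 178.307 kg, PE = 902800 J
h = PE/(mg) = 902800/(178.307·14.5) = 349.185 m = 13750 in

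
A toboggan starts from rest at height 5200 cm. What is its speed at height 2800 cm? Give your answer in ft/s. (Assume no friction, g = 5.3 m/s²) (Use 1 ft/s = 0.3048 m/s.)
Convert to SI: h₁−h₂ = 24.0 m
mgh₁ = mgh₂ + ½mv² ⇒ v = √(2g(h₁−h₂)) = √(2·5.3·24.0) = 15.9499 m/s = 52.33 ft/s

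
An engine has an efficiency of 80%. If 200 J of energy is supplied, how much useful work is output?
W_out = η·W_in = 0.8·200 = 160.0 J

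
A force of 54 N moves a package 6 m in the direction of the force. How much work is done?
W = F·d = (54)(6) = 324.0 J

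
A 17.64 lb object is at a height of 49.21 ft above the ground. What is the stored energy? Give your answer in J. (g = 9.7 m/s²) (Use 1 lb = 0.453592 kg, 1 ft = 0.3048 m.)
Convert to SI: m = 8.00136 kg, h = 14.9992 m
PE = mgh = (8.00136)(9.7)(14.9992) = 1164 J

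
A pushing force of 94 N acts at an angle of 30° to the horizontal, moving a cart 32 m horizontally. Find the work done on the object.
W = F·d·cosθ = (94)(32)cos(30°) = 2605 J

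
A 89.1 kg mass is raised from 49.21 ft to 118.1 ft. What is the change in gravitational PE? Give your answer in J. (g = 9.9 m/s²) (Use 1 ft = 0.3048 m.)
Convert to SI: m = 89.1 kg, Δh = 20.9977 m
ΔPE = mgΔh = (89.1)(9.9)(20.9977) = 18520 J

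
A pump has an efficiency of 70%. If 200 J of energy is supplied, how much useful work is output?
W_out = η·W_in = 0.7·200 = 140.0 J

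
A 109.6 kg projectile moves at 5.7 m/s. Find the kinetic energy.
KE = ½mv² = ½(109.6)(5.7)² = 1780 J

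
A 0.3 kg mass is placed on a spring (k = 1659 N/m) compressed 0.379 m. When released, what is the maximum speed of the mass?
½kx² = ½mv² ⇒ v = x√(k/m) = (0.379)√(1659/0.3) = 28.18 m/s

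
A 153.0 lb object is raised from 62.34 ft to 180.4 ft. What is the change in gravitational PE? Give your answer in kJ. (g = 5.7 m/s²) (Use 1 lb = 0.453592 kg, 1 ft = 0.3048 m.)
Convert to SI: m = 69.3996 kg, Δh = 35.9847 m
ΔPE = mgΔh = (69.3996)(5.7)(35.9847) = 14234.7 J = 14.23 kJ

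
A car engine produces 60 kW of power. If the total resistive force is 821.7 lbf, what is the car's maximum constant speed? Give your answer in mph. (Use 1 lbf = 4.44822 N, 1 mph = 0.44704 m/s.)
Convert to SI: F = 3655.1 N
P = Fv ⇒ v = P/F = 60000 W/3655.1 N = 16.4154 m/s = 36.72 mph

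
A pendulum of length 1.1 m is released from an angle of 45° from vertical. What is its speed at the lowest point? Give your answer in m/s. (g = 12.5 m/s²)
h = L(1 − cosθ) = 1.1(1 − cos45°) = 0.322183 m
v = √(2gh) = √(2·12.5·0.322183) = 2.838 m/s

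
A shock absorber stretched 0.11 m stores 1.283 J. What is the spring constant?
k = 2·PE/x² = 2·1.283/(0.11)² = 212.1 N/m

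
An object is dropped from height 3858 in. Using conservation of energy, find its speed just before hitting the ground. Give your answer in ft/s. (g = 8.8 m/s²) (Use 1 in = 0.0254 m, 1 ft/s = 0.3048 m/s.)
Convert to SI: h = 97.9932 m
mgh = ½mv² ⇒ v = √(2gh) = √(2·8.8·97.9932) = 41.5293 m/s = 136.3 ft/s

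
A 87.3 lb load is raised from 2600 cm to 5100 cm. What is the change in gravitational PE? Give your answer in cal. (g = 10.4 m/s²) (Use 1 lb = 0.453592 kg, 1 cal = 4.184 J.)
Convert to SI: m = 39.5986 kg, Δh = 25.0 m
ΔPE = mgΔh = (39.5986)(10.4)(25.0) = 10295.6 J = 2461 cal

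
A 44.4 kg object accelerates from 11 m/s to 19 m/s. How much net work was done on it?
W = ΔKE = ½m(v₂² − v₁²) = ½(44.4)(19² − 11²) = 5328.0 J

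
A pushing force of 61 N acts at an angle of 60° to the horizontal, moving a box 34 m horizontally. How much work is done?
W = F·d·cosθ = (61)(34)cos(60°) = 1037 J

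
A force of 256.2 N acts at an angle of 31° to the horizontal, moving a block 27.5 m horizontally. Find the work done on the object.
W = F·d·cosθ = (256.2)(27.5)cos(31°) = 6039 J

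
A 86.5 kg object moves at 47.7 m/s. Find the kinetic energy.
KE = ½mv² = ½(86.5)(47.7)² = 98410 J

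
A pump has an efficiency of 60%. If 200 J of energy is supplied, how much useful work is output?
W_out = η·W_in = 0.6·200 = 120.0 J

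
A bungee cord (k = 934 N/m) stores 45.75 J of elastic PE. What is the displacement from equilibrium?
x = √(2·PE/k) = √(2·45.75/934) = 0.313 m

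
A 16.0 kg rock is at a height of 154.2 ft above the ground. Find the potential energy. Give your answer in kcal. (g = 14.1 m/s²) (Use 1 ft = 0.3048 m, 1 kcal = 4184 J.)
Convert to SI: m = 16.0 kg, h = 47.0002 m
PE = mgh = (16.0)(14.1)(47.0002) = 10603.2 J = 2.534 kcal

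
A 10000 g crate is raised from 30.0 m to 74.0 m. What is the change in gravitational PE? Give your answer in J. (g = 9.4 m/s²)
Convert to SI: m = 10.0 kg, Δh = 44.0 m
ΔPE = mgΔh = (10.0)(9.4)(44.0) = 4136 J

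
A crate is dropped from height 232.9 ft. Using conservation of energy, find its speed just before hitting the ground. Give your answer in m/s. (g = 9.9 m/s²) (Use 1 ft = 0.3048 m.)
Convert to SI: h = 70.9879 m
mgh = ½mv² ⇒ v = √(2gh) = √(2·9.9·70.9879) = 37.49 m/s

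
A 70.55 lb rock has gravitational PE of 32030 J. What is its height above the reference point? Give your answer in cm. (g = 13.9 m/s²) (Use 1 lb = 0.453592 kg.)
Convert to SI: m = 32.0009 kg, PE = 32030.0 J
h = PE/(mg) = 32030.0/(32.0009·13.9) = 72.0078 m = 7201 cm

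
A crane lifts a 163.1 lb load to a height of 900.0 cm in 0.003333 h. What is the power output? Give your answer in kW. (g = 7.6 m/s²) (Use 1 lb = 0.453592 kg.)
Convert to SI: m = 73.9809 kg, h = 9.0 m, t = 11.9988 s
P = mgh/t = (73.9809)(7.6)(9.0)/11.9988 = 421.733 W = 0.4217 kW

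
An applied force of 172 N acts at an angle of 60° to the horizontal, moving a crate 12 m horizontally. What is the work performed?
W = F·d·cosθ = (172)(12)cos(60°) = 1032 J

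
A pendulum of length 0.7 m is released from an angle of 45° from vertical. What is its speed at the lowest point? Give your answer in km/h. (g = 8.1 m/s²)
h = L(1 − cosθ) = 0.7(1 − cos45°) = 0.205025 m
v = √(2gh) = √(2·8.1·0.205025) = 1.82247 m/s = 6.561 km/h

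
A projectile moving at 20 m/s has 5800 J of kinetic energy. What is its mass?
m = 2·KE/v² = 2·5800/(20)² = 29.0 kg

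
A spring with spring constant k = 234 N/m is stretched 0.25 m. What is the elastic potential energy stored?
PE = ½kx² = ½(234)(0.25)² = 7.313 J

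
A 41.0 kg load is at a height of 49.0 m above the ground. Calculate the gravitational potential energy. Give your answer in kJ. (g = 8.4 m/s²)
PE = mgh = (41.0)(8.4)(49.0) = 16875.6 J = 16.88 kJ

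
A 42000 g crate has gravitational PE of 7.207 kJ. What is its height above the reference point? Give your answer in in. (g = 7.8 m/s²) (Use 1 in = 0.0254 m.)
Convert to SI: m = 42.0 kg, PE = 7207.0 J
h = PE/(mg) = 7207.0/(42.0·7.8) = 21.9994 m = 866.1 in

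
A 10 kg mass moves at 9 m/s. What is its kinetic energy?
KE = ½mv² = ½(10)(9)² = 405.0 J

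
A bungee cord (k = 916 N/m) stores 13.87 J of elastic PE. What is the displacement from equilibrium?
x = √(2·PE/k) = √(2·13.87/916) = 0.174 m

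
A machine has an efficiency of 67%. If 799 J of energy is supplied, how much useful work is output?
W_out = η·W_in = 0.67·799 = 535.33 J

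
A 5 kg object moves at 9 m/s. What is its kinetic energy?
KE = ½mv² = ½(5)(9)² = 202.5 J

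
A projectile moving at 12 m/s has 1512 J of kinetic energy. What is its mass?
m = 2·KE/v² = 2·1512/(12)² = 21.0 kg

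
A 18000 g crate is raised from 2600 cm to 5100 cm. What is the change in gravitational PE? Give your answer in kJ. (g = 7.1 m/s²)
Convert to SI: m = 18.0 kg, Δh = 25.0 m
ΔPE = mgΔh = (18.0)(7.1)(25.0) = 3195.0 J = 3.195 kJ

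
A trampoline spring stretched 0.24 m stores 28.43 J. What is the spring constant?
k = 2·PE/x² = 2·28.43/(0.24)² = 987.2 N/m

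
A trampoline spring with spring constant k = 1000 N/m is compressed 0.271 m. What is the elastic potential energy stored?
PE = ½kx² = ½(1000)(0.271)² = 36.72 J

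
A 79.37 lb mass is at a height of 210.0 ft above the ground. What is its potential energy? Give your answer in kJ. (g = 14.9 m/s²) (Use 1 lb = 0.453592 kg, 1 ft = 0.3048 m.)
Convert to SI: m = 36.0016 kg, h = 64.008 m
PE = mgh = (36.0016)(14.9)(64.008) = 34335.4 J = 34.34 kJ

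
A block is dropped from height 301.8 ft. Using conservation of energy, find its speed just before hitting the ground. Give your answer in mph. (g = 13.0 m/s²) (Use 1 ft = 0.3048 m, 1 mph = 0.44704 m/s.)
Convert to SI: h = 91.9886 m
mgh = ½mv² ⇒ v = √(2gh) = √(2·13.0·91.9886) = 48.9051 m/s = 109.4 mph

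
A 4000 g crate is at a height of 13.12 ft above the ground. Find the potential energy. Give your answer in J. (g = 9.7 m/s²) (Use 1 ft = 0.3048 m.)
Convert to SI: m = 4.0 kg, h = 3.99898 m
PE = mgh = (4.0)(9.7)(3.99898) = 155.2 J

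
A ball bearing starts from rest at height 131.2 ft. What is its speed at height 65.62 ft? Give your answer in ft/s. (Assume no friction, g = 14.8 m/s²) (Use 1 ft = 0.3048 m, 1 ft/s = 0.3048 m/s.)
Convert to SI: h₁−h₂ = 19.9888 m
mgh₁ = mgh₂ + ½mv² ⇒ v = √(2g(h₁−h₂)) = √(2·14.8·19.9888) = 24.3242 m/s = 79.8 ft/s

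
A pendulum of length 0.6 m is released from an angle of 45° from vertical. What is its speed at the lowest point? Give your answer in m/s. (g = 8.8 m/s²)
h = L(1 − cosθ) = 0.6(1 − cos45°) = 0.175736 m
v = √(2gh) = √(2·8.8·0.175736) = 1.759 m/s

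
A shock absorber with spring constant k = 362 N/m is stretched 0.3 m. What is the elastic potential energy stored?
PE = ½kx² = ½(362)(0.3)² = 16.29 J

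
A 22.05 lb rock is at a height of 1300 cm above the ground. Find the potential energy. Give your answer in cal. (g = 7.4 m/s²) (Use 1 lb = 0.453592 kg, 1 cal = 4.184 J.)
Convert to SI: m = 10.0017 kg, h = 13.0 m
PE = mgh = (10.0017)(7.4)(13.0) = 962.164 J = 230.0 cal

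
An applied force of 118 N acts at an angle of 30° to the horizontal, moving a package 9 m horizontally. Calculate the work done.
W = F·d·cosθ = (118)(9)cos(30°) = 919.7 J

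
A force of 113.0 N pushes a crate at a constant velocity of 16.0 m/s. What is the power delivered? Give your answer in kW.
P = Fv = (113.0)(16.0) = 1808.0 W = 1.808 kW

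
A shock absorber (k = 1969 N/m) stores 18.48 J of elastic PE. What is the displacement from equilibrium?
x = √(2·PE/k) = √(2·18.48/1969) = 0.137 m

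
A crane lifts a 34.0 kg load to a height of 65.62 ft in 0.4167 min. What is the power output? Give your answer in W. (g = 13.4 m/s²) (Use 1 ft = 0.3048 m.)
Convert to SI: m = 34.0 kg, h = 20.001 m, t = 25.002 s
P = mgh/t = (34.0)(13.4)(20.001)/25.002 = 364.5 W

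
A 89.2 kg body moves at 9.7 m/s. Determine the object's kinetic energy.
KE = ½mv² = ½(89.2)(9.7)² = 4196 J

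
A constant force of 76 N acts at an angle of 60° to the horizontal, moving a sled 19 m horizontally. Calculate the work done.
W = F·d·cosθ = (76)(19)cos(60°) = 722.0 J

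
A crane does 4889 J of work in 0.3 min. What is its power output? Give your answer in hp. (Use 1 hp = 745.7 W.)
Convert to SI: W = 4889.0 J, t = 18.0 s
P = W/t = 4889.0/18.0 = 271.611 W = 0.3642 hp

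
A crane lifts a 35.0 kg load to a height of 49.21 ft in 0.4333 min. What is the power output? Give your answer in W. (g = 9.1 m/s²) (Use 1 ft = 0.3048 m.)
Convert to SI: m = 35.0 kg, h = 14.9992 m, t = 25.998 s
P = mgh/t = (35.0)(9.1)(14.9992)/25.998 = 183.8 W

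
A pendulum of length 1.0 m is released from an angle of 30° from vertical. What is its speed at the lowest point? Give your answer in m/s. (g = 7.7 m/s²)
h = L(1 − cosθ) = 1.0(1 − cos30°) = 0.133975 m
v = √(2gh) = √(2·7.7·0.133975) = 1.436 m/s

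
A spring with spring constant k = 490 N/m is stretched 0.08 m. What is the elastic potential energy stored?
PE = ½kx² = ½(490)(0.08)² = 1.568 J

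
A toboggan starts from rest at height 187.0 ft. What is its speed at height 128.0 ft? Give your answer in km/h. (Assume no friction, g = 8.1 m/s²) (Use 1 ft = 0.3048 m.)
Convert to SI: h₁−h₂ = 17.9832 m
mgh₁ = mgh₂ + ½mv² ⇒ v = √(2g(h₁−h₂)) = √(2·8.1·17.9832) = 17.0683 m/s = 61.45 km/h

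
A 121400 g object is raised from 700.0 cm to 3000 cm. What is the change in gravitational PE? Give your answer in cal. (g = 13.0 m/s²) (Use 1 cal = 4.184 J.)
Convert to SI: m = 121.4 kg, Δh = 23.0 m
ΔPE = mgΔh = (121.4)(13.0)(23.0) = 36298.6 J = 8676 cal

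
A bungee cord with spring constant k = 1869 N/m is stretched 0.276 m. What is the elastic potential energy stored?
PE = ½kx² = ½(1869)(0.276)² = 71.19 J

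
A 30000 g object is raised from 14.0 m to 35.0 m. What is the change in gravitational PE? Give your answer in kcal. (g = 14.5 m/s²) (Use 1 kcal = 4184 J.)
Convert to SI: m = 30.0 kg, Δh = 21.0 m
ΔPE = mgΔh = (30.0)(14.5)(21.0) = 9135.0 J = 2.183 kcal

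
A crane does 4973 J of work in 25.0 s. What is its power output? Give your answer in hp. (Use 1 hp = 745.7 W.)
P = W/t = 4973.0/25.0 = 198.92 W = 0.2668 hp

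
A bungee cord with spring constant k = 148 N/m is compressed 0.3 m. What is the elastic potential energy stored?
PE = ½kx² = ½(148)(0.3)² = 6.66 J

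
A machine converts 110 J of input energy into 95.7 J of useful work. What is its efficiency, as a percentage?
η = W_out/W_in = 95.7/110 = 87.0%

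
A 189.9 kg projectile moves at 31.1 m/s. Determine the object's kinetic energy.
KE = ½mv² = ½(189.9)(31.1)² = 91840 J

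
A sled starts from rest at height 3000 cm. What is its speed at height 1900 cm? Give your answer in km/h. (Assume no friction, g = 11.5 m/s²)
Convert to SI: h₁−h₂ = 11.0 m
mgh₁ = mgh₂ + ½mv² ⇒ v = √(2g(h₁−h₂)) = √(2·11.5·11.0) = 15.906 m/s = 57.26 km/h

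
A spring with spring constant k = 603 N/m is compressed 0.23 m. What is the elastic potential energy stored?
PE = ½kx² = ½(603)(0.23)² = 15.95 J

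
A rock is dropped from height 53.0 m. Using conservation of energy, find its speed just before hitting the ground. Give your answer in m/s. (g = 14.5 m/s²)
mgh = ½mv² ⇒ v = √(2gh) = √(2·14.5·53.0) = 39.2 m/s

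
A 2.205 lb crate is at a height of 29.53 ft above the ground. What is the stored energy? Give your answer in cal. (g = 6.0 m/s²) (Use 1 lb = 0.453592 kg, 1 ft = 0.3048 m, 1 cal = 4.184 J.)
Convert to SI: m = 1.00017 kg, h = 9.00074 m
PE = mgh = (1.00017)(6.0)(9.00074) = 54.0137 J = 12.91 cal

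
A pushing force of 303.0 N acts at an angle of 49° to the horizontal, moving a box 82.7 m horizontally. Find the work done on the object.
W = F·d·cosθ = (303.0)(82.7)cos(49°) = 16440 J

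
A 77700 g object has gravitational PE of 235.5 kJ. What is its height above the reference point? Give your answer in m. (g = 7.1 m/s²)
Convert to SI: m = 77.7 kg, PE = 235500 J
h = PE/(mg) = 235500/(77.7·7.1) = 426.9 m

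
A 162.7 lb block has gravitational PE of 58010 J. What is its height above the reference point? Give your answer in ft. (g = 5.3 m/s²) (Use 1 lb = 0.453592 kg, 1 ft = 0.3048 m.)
Convert to SI: m = 73.7994 kg, PE = 58010.0 J
h = PE/(mg) = 58010.0/(73.7994·5.3) = 148.311 m = 486.6 ft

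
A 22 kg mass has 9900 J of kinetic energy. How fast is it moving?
v = √(2·KE/m) = √(2·9900/22) = 30.0 m/s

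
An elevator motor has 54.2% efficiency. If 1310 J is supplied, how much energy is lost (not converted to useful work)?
W_lost = W_in(1 − η) = 1310·(1 − 0.542) = 600.0 J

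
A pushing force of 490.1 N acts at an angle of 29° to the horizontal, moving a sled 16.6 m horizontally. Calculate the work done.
W = F·d·cosθ = (490.1)(16.6)cos(29°) = 7116 J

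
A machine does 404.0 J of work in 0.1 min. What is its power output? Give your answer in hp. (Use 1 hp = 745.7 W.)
Convert to SI: W = 404.0 J, t = 6.0 s
P = W/t = 404.0/6.0 = 67.3333 W = 0.0903 hp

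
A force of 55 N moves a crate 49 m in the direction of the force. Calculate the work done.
W = F·d = (55)(49) = 2695 J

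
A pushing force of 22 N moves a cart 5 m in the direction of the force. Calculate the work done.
W = F·d = (22)(5) = 110.0 J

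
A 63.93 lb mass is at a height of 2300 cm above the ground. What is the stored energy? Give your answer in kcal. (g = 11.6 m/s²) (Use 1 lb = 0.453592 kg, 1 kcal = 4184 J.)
Convert to SI: m = 28.9981 kg, h = 23.0 m
PE = mgh = (28.9981)(11.6)(23.0) = 7736.7 J = 1.849 kcal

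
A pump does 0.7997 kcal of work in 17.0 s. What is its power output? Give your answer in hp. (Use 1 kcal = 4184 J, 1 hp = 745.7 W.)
Convert to SI: W = 3345.94 J, t = 17.0 s
P = W/t = 3345.94/17.0 = 196.82 W = 0.2639 hp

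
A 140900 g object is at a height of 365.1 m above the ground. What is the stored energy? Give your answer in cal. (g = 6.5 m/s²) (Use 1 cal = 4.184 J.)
Convert to SI: m = 140.9 kg, h = 365.1 m
PE = mgh = (140.9)(6.5)(365.1) = 334377 J = 79920 cal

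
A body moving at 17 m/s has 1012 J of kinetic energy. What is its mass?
m = 2·KE/v² = 2·1012/(17)² = 7.003 kg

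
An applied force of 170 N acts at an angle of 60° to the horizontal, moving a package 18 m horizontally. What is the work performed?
W = F·d·cosθ = (170)(18)cos(60°) = 1530 J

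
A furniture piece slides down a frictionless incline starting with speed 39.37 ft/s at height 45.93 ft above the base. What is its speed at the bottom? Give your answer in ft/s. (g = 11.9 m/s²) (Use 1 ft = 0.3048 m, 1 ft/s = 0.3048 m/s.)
Convert to SI: v₀ = 12.0 m/s, h = 13.9995 m
½mv₀² + mgh = ½mv² ⇒ v = √(v₀² + 2gh) = √(12.0² + 2·11.9·13.9995) = 21.8446 m/s = 71.67 ft/s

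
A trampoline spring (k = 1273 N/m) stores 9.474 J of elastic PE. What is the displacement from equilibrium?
x = √(2·PE/k) = √(2·9.474/1273) = 0.122 m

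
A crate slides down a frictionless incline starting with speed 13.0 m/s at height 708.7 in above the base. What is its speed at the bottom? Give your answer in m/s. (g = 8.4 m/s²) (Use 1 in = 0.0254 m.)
Convert to SI: v₀ = 13.0 m/s, h = 18.001 m
½mv₀² + mgh = ½mv² ⇒ v = √(v₀² + 2gh) = √(13.0² + 2·8.4·18.001) = 21.71 m/s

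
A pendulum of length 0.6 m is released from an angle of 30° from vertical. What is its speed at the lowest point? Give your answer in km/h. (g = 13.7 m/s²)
h = L(1 − cosθ) = 0.6(1 − cos30°) = 0.0803848 m
v = √(2gh) = √(2·13.7·0.0803848) = 1.4841 m/s = 5.343 km/h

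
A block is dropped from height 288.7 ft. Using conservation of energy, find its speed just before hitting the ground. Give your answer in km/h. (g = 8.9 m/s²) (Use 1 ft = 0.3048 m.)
Convert to SI: h = 87.9958 m
mgh = ½mv² ⇒ v = √(2gh) = √(2·8.9·87.9958) = 39.5768 m/s = 142.5 km/h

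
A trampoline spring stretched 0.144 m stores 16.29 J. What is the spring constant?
k = 2·PE/x² = 2·16.29/(0.144)² = 1571 N/m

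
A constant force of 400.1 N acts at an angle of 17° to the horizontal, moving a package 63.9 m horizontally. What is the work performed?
W = F·d·cosθ = (400.1)(63.9)cos(17°) = 24450 J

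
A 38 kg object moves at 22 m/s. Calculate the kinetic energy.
KE = ½mv² = ½(38)(22)² = 9196.0 J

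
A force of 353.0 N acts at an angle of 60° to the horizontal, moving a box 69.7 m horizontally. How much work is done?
W = F·d·cosθ = (353.0)(69.7)cos(60°) = 12300 J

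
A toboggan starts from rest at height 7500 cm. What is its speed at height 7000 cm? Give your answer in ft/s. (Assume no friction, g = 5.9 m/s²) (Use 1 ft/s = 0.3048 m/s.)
Convert to SI: h₁−h₂ = 5.0 m
mgh₁ = mgh₂ + ½mv² ⇒ v = √(2g(h₁−h₂)) = √(2·5.9·5.0) = 7.68115 m/s = 25.2 ft/s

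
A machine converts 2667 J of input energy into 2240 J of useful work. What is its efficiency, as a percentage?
η = W_out/W_in = 2240/2667 = 83.99%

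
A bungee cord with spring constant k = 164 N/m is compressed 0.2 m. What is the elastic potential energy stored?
PE = ½kx² = ½(164)(0.2)² = 3.28 J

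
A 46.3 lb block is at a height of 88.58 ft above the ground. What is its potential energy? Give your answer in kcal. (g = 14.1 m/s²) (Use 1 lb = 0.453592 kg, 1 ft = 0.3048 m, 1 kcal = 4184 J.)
Convert to SI: m = 21.0013 kg, h = 26.9992 m
PE = mgh = (21.0013)(14.1)(26.9992) = 7994.96 J = 1.911 kcal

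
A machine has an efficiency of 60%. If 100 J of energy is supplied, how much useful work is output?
W_out = η·W_in = 0.6·100 = 60.0 J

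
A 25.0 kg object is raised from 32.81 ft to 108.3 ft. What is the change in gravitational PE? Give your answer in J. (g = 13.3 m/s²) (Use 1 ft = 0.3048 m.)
Convert to SI: m = 25.0 kg, Δh = 23.0094 m
ΔPE = mgΔh = (25.0)(13.3)(23.0094) = 7651 J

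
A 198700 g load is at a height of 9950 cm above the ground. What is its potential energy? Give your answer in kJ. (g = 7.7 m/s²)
Convert to SI: m = 198.7 kg, h = 99.5 m
PE = mgh = (198.7)(7.7)(99.5) = 152234 J = 152.2 kJ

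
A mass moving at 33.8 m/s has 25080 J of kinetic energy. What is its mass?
m = 2·KE/v² = 2·25080/(33.8)² = 43.91 kg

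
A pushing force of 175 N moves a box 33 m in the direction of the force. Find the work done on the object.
W = F·d = (175)(33) = 5775 J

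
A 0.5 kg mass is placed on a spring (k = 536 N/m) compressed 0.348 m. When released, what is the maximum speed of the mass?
½kx² = ½mv² ⇒ v = x√(k/m) = (0.348)√(536/0.5) = 11.39 m/s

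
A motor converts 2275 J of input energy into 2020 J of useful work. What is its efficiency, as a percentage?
η = W_out/W_in = 2020/2275 = 88.79%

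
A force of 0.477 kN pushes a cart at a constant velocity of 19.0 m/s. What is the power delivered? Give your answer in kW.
Convert to SI: F = 477.0 N, v = 19.0 m/s
P = Fv = (477.0)(19.0) = 9063.0 W = 9.063 kW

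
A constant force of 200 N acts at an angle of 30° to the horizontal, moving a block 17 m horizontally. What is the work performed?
W = F·d·cosθ = (200)(17)cos(30°) = 2944 J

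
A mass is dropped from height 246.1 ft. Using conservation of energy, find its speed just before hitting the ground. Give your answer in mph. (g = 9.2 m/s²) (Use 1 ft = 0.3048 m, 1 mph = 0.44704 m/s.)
Convert to SI: h = 75.0113 m
mgh = ½mv² ⇒ v = √(2gh) = √(2·9.2·75.0113) = 37.1511 m/s = 83.1 mph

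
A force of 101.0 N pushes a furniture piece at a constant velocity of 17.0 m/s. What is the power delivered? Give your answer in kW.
P = Fv = (101.0)(17.0) = 1717.0 W = 1.717 kW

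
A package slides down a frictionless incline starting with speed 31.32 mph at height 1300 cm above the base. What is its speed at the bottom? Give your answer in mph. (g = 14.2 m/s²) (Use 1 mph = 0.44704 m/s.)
Convert to SI: v₀ = 14.0013 m/s, h = 13.0 m
½mv₀² + mgh = ½mv² ⇒ v = √(v₀² + 2gh) = √(14.0013² + 2·14.2·13.0) = 23.7747 m/s = 53.18 mph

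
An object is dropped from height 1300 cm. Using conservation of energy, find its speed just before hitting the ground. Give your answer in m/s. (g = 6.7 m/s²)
Convert to SI: h = 13.0 m
mgh = ½mv² ⇒ v = √(2gh) = √(2·6.7·13.0) = 13.2 m/s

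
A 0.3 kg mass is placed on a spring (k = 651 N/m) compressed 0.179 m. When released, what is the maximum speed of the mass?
½kx² = ½mv² ⇒ v = x√(k/m) = (0.179)√(651/0.3) = 8.338 m/s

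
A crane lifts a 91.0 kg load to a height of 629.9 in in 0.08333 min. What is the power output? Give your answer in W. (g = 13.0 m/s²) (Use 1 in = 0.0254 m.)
Convert to SI: m = 91.0 kg, h = 15.9995 m, t = 4.9998 s
P = mgh/t = (91.0)(13.0)(15.9995)/4.9998 = 3786 W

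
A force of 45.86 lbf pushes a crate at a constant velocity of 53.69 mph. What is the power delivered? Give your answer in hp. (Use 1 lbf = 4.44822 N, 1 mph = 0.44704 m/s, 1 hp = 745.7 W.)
Convert to SI: F = 203.995 N, v = 24.0016 m/s
P = Fv = (203.995)(24.0016) = 4896.21 W = 6.566 hp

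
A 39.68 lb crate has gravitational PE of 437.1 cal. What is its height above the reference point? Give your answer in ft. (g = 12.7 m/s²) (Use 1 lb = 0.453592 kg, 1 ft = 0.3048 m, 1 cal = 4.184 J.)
Convert to SI: m = 17.9985 kg, PE = 1828.83 J
h = PE/(mg) = 1828.83/(17.9985·12.7) = 8.00077 m = 26.25 ft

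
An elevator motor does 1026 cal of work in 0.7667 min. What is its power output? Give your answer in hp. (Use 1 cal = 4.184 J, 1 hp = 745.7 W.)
Convert to SI: W = 4292.78 J, t = 46.002 s
P = W/t = 4292.78/46.002 = 93.3173 W = 0.1251 hp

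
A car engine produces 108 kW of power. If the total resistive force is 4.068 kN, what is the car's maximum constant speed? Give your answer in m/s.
Convert to SI: F = 4068.0 N
P = Fv ⇒ v = P/F = 108000 W/4068.0 N = 26.55 m/s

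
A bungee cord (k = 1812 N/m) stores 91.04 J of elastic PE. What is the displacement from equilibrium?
x = √(2·PE/k) = √(2·91.04/1812) = 0.317 m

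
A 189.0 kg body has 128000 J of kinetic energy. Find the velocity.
v = √(2·KE/m) = √(2·128000/189.0) = 36.8 m/s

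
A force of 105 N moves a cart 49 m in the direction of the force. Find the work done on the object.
W = F·d = (105)(49) = 5145 J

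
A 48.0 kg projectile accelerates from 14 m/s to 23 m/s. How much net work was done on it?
W = ΔKE = ½m(v₂² − v₁²) = ½(48.0)(23² − 14²) = 7992.0 J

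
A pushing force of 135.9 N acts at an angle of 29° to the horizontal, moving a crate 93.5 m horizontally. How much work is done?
W = F·d·cosθ = (135.9)(93.5)cos(29°) = 11110 J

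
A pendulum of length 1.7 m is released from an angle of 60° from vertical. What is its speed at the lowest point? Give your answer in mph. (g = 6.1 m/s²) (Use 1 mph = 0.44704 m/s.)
h = L(1 − cosθ) = 1.7(1 − cos60°) = 0.85 m
v = √(2gh) = √(2·6.1·0.85) = 3.22025 m/s = 7.203 mph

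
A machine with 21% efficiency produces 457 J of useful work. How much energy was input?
W_in = W_out/η = 457/0.21 = 2176 J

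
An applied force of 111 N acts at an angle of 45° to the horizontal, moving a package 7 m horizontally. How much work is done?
W = F·d·cosθ = (111)(7)cos(45°) = 549.4 J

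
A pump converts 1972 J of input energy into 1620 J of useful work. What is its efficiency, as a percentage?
η = W_out/W_in = 1620/1972 = 82.15%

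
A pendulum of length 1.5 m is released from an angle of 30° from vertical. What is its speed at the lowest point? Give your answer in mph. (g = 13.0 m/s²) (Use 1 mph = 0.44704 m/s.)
h = L(1 − cosθ) = 1.5(1 − cos30°) = 0.200962 m
v = √(2gh) = √(2·13.0·0.200962) = 2.28583 m/s = 5.113 mph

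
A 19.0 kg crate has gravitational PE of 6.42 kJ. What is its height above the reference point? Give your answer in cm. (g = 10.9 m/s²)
Convert to SI: m = 19.0 kg, PE = 6420.0 J
h = PE/(mg) = 6420.0/(19.0·10.9) = 30.9995 m = 3100 cm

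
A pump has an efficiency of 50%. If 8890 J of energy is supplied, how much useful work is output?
W_out = η·W_in = 0.5·8890 = 4445.0 J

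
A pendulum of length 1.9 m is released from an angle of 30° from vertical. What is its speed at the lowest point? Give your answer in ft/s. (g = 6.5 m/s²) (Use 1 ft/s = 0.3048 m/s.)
h = L(1 − cosθ) = 1.9(1 − cos30°) = 0.254552 m
v = √(2gh) = √(2·6.5·0.254552) = 1.81911 m/s = 5.968 ft/s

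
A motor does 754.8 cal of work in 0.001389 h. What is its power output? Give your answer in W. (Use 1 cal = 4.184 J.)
Convert to SI: W = 3158.08 J, t = 5.0004 s
P = W/t = 3158.08/5.0004 = 631.6 W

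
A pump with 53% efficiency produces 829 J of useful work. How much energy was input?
W_in = W_out/η = 829/0.53 = 1564 J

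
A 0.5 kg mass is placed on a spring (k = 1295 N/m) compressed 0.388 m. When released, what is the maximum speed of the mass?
½kx² = ½mv² ⇒ v = x√(k/m) = (0.388)√(1295/0.5) = 19.75 m/s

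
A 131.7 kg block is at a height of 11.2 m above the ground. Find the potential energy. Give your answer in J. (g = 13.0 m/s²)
PE = mgh = (131.7)(13.0)(11.2) = 19180 J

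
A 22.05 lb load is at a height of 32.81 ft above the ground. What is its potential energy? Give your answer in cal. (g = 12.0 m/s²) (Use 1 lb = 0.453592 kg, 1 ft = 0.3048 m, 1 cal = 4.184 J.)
Convert to SI: m = 10.0017 kg, h = 10.0005 m
PE = mgh = (10.0017)(12.0)(10.0005) = 1200.26 J = 286.9 cal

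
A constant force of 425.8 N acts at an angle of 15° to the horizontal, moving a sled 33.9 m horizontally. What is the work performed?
W = F·d·cosθ = (425.8)(33.9)cos(15°) = 13940 J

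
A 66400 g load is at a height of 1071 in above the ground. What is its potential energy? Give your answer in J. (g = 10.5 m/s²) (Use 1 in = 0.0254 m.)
Convert to SI: m = 66.4 kg, h = 27.2034 m
PE = mgh = (66.4)(10.5)(27.2034) = 18970 J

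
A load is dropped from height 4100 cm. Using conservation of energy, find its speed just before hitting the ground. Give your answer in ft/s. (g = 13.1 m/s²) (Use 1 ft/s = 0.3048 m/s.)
Convert to SI: h = 41.0 m
mgh = ½mv² ⇒ v = √(2gh) = √(2·13.1·41.0) = 32.775 m/s = 107.5 ft/s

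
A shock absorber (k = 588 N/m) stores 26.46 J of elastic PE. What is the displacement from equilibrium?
x = √(2·PE/k) = √(2·26.46/588) = 0.3 m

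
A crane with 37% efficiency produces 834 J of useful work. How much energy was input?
W_in = W_out/η = 834/0.37 = 2254 J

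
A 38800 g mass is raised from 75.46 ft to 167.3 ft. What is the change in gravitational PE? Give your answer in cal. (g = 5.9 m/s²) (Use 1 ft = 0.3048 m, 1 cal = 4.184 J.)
Convert to SI: m = 38.8 kg, Δh = 27.9928 m
ΔPE = mgΔh = (38.8)(5.9)(27.9928) = 6408.12 J = 1532 cal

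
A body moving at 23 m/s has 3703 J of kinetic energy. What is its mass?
m = 2·KE/v² = 2·3703/(23)² = 14.0 kg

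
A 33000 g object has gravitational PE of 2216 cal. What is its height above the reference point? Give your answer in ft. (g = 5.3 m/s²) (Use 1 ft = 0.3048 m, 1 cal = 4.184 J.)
Convert to SI: m = 33.0 kg, PE = 9271.74 J
h = PE/(mg) = 9271.74/(33.0·5.3) = 53.0117 m = 173.9 ft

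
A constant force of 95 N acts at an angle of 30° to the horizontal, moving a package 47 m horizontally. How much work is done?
W = F·d·cosθ = (95)(47)cos(30°) = 3867 J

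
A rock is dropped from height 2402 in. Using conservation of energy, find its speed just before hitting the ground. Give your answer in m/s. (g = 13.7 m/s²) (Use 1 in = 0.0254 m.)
Convert to SI: h = 61.0108 m
mgh = ½mv² ⇒ v = √(2gh) = √(2·13.7·61.0108) = 40.89 m/s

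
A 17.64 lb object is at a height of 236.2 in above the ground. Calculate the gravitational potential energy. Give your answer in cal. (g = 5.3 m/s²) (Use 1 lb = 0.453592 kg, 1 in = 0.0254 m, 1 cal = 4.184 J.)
Convert to SI: m = 8.00136 kg, h = 5.99948 m
PE = mgh = (8.00136)(5.3)(5.99948) = 254.421 J = 60.81 cal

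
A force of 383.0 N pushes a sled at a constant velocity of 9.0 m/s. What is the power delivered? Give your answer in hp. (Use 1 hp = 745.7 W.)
P = Fv = (383.0)(9.0) = 3447.0 W = 4.623 hp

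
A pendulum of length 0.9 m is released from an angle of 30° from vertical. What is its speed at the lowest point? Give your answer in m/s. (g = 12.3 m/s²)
h = L(1 − cosθ) = 0.9(1 − cos30°) = 0.120577 m
v = √(2gh) = √(2·12.3·0.120577) = 1.722 m/s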